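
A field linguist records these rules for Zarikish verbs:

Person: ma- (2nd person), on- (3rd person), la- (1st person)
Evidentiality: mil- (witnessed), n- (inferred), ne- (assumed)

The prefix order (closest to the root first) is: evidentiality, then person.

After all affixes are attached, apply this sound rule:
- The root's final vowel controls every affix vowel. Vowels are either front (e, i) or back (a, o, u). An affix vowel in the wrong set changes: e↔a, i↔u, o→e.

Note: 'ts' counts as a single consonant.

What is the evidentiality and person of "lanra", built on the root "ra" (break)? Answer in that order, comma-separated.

inferred, 1st person

Segment: la-n-ra.
evidentiality: n- → inferred.
person: la- → 1st person.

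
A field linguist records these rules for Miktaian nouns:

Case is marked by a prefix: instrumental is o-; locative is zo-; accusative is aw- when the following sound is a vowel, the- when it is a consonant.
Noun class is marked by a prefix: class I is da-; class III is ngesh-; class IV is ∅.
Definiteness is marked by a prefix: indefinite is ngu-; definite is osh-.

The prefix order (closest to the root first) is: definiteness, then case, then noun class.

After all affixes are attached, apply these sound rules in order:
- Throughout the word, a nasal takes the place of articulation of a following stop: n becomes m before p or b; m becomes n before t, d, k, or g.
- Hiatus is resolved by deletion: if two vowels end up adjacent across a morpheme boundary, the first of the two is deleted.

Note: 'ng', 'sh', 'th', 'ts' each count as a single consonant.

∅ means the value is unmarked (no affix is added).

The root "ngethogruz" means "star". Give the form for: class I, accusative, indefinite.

Attach definiteness indefinite ngu- → ngungethogruz.
Attach case accusative the- (before consonant 'ng') → thengungethogruz.
Attach noun class class I da- → dathengungethogruz.
Nasal assimilation: no change.
Vowel deletion: no change.

dathengungethogruz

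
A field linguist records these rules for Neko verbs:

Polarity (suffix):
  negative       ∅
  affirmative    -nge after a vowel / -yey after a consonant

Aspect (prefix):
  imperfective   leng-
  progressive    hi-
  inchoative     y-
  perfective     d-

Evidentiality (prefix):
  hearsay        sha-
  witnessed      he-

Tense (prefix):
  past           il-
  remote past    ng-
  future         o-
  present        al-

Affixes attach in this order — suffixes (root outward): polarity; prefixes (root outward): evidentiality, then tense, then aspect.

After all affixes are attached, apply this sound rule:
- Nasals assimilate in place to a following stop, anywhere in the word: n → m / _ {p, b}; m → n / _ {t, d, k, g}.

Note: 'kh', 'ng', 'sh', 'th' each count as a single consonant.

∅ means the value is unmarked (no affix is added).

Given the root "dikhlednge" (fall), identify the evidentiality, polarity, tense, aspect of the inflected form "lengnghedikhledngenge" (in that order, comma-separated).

Segment: leng-ng-he-dikhlednge-nge.
evidentiality: he- → witnessed.
polarity: -nge/yey → affirmative.
tense: ng- → remote past.
aspect: leng- → imperfective.

witnessed, affirmative, remote past, imperfective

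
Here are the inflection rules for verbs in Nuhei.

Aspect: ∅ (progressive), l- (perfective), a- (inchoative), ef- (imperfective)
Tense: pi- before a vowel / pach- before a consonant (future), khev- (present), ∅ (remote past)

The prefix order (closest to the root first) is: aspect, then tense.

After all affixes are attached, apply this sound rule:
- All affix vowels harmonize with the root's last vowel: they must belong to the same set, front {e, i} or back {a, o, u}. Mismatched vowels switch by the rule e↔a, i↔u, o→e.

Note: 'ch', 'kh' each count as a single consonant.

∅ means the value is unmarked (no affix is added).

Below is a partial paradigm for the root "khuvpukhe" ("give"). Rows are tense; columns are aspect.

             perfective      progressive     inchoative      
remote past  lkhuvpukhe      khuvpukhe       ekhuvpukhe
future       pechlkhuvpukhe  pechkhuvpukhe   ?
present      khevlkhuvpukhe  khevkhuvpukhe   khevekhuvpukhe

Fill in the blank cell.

piekhuvpukhe

Attach aspect inchoative a- → akhuvpukhe.
Attach tense future pi- (before vowel 'a') → piakhuvpukhe.
Apply vowel harmony: piakhuvpukhe → piekhuvpukhe.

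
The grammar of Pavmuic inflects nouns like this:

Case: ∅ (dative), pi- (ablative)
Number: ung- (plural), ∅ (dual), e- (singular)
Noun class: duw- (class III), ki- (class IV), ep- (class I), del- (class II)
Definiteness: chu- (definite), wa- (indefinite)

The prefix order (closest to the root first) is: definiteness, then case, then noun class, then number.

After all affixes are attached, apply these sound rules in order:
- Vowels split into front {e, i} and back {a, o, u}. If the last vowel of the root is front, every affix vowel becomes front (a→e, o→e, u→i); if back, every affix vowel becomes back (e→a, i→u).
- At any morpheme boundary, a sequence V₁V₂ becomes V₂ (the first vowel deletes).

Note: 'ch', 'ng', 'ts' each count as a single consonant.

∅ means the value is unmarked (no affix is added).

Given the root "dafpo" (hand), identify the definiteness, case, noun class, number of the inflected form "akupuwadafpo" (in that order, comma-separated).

indefinite, ablative, class IV, singular

Segment: e-ki-pi-wa-dafpo.
definiteness: wa- → indefinite.
case: pi- → ablative.
noun class: ki- → class IV.
number: e- → singular.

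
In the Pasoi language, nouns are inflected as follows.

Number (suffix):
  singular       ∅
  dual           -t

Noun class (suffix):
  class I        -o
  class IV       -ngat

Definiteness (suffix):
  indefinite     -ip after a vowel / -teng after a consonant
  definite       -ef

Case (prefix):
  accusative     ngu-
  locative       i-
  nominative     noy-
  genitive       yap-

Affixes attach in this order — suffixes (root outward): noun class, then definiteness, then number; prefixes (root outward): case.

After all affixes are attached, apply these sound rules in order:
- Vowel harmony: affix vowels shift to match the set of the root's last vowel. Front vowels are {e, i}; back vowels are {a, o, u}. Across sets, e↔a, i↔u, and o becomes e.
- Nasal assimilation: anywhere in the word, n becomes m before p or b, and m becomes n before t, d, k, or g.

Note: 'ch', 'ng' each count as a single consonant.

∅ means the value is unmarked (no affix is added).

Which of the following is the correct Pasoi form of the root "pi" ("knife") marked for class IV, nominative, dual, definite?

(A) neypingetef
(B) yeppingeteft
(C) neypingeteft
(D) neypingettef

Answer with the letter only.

C

Attach noun class class IV -ngat → pingat.
Attach case nominative noy- → noypingat.
Attach definiteness definite -ef → noypingatef.
Attach number dual -t → noypingateft.
Apply vowel harmony: noypingateft → neypingeteft.
Nasal assimilation: no change.
So the correct form is neypingeteft, option (C).
(B) yeppingeteft is wrong: it uses genitive instead of nominative for case.
(D) neypingettef is wrong: it has the affixes in the wrong order.
(A) neypingetef is wrong: it uses singular instead of dual for number.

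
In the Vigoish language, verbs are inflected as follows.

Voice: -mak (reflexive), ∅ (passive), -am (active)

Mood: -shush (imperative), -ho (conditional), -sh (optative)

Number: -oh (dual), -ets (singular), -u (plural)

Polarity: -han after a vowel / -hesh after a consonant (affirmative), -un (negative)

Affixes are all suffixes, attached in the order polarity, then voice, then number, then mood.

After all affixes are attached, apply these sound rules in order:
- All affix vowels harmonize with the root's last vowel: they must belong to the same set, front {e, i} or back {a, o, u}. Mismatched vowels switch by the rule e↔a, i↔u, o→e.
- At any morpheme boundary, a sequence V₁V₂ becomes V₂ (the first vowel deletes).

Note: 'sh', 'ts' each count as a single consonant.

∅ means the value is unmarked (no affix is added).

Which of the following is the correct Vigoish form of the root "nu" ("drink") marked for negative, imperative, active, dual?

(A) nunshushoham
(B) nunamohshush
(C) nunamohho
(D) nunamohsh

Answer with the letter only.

B

Attach polarity negative -un → nuun.
Attach voice active -am → nuunam.
Attach number dual -oh → nuunamoh.
Attach mood imperative -shush → nuunamohshush.
Vowel harmony: no change.
Apply vowel deletion: nuunamohshush → nunamohshush.
So the correct form is nunamohshush, option (B).
(D) nunamohsh is wrong: it uses optative instead of imperative for mood.
(A) nunshushoham is wrong: it has the affixes in the wrong order.
(C) nunamohho is wrong: it uses conditional instead of imperative for mood.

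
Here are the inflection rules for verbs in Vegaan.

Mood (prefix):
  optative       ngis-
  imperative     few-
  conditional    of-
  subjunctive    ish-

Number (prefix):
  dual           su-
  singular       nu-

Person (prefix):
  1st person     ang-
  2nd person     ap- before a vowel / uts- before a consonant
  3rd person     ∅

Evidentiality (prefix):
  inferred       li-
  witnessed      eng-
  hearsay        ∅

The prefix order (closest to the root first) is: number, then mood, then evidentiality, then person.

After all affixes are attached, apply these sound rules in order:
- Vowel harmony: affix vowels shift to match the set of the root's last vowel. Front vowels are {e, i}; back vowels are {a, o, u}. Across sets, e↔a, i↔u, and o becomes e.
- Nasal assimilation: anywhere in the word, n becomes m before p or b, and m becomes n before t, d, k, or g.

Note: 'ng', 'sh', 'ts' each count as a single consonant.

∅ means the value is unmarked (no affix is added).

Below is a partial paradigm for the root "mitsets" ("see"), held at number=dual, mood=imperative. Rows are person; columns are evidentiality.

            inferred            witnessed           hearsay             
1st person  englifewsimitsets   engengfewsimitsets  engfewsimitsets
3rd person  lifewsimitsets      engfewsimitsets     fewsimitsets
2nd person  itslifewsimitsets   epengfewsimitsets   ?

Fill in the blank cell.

itsfewsimitsets

Attach number dual su- → sumitsets.
Attach mood imperative few- → fewsumitsets.
evidentiality = hearsay: zero marking, form stays fewsumitsets.
Attach person 2nd person uts- (before consonant 'f') → utsfewsumitsets.
Apply vowel harmony: utsfewsumitsets → itsfewsimitsets.
Nasal assimilation: no change.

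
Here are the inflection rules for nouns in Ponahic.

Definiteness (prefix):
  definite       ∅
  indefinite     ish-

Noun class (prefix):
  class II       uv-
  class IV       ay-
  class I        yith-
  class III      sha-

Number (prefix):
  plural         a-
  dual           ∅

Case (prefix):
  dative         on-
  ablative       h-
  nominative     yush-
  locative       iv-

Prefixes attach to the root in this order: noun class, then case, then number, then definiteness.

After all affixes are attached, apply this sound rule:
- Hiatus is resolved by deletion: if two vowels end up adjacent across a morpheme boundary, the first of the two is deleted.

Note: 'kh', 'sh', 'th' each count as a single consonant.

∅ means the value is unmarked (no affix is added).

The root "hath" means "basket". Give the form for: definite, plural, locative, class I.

Attach noun class class I yith- → yithhath.
Attach case locative iv- → ivyithhath.
Attach number plural a- → aivyithhath.
definiteness = definite: zero marking, form stays aivyithhath.
Apply vowel deletion: aivyithhath → ivyithhath.

ivyithhath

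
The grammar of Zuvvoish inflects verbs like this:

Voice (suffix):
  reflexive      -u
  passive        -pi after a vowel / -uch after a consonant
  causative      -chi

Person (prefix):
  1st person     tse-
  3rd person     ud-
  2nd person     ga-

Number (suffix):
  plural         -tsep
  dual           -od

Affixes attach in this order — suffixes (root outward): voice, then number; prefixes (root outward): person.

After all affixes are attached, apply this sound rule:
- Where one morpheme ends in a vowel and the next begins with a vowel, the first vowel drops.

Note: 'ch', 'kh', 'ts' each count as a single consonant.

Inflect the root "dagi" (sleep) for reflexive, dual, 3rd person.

Attach voice reflexive -u → dagiu.
Attach person 3rd person ud- → uddagiu.
Attach number dual -od → uddagiuod.
Apply vowel deletion: uddagiuod → uddagod.

uddagod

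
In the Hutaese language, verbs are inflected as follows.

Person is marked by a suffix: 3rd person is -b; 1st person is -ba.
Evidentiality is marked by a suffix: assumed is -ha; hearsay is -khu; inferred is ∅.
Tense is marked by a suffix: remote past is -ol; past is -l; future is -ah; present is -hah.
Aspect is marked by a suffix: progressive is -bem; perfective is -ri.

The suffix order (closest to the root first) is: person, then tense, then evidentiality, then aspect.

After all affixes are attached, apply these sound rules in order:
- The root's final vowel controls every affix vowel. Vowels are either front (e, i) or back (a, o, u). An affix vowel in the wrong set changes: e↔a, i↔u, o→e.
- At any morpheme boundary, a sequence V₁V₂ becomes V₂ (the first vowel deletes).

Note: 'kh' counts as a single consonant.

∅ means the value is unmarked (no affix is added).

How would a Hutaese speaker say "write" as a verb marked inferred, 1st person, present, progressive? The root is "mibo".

Attach person 1st person -ba → miboba.
Attach tense present -hah → mibobahah.
evidentiality = inferred: zero marking, form stays mibobahah.
Attach aspect progressive -bem → mibobahahbem.
Apply vowel harmony: mibobahahbem → mibobahahbam.
Vowel deletion: no change.

mibobahahbam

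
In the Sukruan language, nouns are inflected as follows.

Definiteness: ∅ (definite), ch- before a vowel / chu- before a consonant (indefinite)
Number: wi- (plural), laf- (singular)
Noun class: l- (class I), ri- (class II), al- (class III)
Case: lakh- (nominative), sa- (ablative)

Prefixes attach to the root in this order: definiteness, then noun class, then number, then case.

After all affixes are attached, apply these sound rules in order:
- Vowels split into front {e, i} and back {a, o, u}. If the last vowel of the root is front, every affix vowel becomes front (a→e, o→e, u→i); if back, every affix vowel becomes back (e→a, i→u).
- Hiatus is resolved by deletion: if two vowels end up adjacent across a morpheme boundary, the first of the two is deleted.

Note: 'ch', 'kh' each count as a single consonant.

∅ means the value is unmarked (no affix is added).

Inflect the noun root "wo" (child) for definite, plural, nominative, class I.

lakhwulwo

definiteness = definite: zero marking, form stays wo.
Attach noun class class I l- → lwo.
Attach number plural wi- → wilwo.
Attach case nominative lakh- → lakhwilwo.
Apply vowel harmony: lakhwilwo → lakhwulwo.
Vowel deletion: no change.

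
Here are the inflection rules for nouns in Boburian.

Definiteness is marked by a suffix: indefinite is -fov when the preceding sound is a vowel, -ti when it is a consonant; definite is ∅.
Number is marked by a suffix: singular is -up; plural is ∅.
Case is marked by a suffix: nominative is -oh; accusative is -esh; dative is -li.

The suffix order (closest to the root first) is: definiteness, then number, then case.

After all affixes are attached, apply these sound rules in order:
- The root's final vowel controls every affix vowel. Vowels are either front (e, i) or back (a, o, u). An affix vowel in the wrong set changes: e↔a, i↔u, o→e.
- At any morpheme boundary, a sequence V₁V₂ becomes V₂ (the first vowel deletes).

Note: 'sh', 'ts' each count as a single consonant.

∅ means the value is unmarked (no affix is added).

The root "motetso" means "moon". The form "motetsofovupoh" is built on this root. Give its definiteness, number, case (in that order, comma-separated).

indefinite, singular, nominative

Segment: motetso-fov-up-oh.
definiteness: -fov/ti → indefinite.
number: -up → singular.
case: -oh → nominative.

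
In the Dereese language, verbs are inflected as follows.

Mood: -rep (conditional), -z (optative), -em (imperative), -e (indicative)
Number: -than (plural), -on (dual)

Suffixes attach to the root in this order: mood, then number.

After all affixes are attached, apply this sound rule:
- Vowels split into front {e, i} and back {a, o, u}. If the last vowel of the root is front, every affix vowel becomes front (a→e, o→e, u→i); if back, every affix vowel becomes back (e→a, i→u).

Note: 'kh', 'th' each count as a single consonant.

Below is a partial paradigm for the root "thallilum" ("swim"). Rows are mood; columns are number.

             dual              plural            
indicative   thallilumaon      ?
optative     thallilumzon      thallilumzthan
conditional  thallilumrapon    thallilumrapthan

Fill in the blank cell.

thallilumathan

Attach mood indicative -e → thallilume.
Attach number plural -than → thallilumethan.
Apply vowel harmony: thallilumethan → thallilumathan.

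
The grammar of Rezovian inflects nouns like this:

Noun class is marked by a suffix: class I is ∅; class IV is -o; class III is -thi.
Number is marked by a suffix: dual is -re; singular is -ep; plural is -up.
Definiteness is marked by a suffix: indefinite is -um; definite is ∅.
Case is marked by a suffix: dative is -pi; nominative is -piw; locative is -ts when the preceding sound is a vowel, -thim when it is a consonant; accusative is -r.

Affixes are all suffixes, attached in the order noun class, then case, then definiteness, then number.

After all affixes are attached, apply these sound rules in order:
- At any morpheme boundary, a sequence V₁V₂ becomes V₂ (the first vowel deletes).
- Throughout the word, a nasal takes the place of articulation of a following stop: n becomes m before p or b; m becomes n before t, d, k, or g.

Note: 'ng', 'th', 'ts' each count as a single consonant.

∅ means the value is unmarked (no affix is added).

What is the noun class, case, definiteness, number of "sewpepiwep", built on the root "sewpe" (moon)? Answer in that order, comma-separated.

class I, nominative, definite, singular

Segment: sewpe-piw-ep.
noun class: ∅ → class I.
case: -piw → nominative.
definiteness: ∅ → definite.
number: -ep → singular.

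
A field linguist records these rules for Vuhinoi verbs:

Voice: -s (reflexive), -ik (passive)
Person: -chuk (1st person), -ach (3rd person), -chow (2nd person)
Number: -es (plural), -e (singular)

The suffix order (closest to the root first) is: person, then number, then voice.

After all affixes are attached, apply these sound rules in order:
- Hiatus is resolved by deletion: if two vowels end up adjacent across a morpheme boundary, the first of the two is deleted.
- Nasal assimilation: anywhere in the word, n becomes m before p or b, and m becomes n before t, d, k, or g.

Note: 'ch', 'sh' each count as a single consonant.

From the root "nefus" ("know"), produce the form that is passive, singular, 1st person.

nefuschukik

Attach person 1st person -chuk → nefuschuk.
Attach number singular -e → nefuschuke.
Attach voice passive -ik → nefuschukeik.
Apply vowel deletion: nefuschukeik → nefuschukik.
Nasal assimilation: no change.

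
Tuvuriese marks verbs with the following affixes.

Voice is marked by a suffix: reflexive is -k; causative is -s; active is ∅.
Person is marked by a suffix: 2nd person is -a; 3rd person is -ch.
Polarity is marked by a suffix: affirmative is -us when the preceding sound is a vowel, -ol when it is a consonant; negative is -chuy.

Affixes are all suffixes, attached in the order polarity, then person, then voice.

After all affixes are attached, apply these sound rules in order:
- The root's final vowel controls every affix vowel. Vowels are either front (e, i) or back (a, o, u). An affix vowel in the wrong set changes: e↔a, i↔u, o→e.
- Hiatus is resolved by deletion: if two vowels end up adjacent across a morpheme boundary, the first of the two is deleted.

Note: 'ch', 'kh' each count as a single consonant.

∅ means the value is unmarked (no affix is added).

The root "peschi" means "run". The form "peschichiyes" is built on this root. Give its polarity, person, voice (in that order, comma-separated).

negative, 2nd person, causative

Segment: peschi-chuy-a-s.
polarity: -chuy → negative.
person: -a → 2nd person.
voice: -s → causative.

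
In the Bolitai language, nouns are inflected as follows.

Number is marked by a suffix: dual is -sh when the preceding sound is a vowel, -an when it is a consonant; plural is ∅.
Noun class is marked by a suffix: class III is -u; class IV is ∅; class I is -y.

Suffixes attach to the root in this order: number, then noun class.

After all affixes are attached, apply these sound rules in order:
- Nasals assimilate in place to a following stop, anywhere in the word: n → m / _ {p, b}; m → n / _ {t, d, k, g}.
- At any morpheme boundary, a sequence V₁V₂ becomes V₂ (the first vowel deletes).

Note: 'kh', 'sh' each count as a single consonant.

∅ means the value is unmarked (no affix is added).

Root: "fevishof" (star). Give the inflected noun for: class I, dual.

fevishofany

Attach number dual -an (after consonant 'f') → fevishofan.
Attach noun class class I -y → fevishofany.
Nasal assimilation: no change.
Vowel deletion: no change.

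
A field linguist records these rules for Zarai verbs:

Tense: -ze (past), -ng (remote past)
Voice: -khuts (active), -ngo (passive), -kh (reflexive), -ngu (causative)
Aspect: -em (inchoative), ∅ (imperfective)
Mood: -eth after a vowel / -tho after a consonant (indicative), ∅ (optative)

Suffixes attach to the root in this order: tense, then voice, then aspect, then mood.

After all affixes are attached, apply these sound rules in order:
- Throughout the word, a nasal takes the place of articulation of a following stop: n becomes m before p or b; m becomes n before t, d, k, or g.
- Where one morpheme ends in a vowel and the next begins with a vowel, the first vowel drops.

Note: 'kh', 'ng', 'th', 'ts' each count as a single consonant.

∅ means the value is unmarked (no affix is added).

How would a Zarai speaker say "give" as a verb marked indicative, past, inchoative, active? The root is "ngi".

Attach tense past -ze → ngize.
Attach voice active -khuts → ngizekhuts.
Attach aspect inchoative -em → ngizekhutsem.
Attach mood indicative -tho (after consonant 'm') → ngizekhutsemtho.
Nasal assimilation: no change.
Vowel deletion: no change.

ngizekhutsemtho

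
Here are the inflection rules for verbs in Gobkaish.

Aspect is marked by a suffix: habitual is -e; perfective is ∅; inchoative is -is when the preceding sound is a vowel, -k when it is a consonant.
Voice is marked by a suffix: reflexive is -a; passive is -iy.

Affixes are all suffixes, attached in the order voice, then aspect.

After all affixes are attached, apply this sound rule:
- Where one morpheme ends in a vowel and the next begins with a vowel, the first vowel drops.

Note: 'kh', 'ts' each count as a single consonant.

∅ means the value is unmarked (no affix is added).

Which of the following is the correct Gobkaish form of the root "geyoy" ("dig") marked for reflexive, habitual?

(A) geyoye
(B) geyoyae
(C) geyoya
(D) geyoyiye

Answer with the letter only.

Attach voice reflexive -a → geyoya.
Attach aspect habitual -e → geyoyae.
Apply vowel deletion: geyoyae → geyoye.
So the correct form is geyoye, option (A).
(C) geyoya is wrong: it has the affixes in the wrong order.
(D) geyoyiye is wrong: it uses passive instead of reflexive for voice.
(B) geyoyae is wrong: it fails to apply the sound rule(s).

A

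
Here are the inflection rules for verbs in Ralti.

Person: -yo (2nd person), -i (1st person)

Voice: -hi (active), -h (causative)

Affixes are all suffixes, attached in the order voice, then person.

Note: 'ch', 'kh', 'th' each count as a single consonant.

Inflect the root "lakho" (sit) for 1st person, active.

Attach voice active -hi → lakhohi.
Attach person 1st person -i → lakhohii.

lakhohii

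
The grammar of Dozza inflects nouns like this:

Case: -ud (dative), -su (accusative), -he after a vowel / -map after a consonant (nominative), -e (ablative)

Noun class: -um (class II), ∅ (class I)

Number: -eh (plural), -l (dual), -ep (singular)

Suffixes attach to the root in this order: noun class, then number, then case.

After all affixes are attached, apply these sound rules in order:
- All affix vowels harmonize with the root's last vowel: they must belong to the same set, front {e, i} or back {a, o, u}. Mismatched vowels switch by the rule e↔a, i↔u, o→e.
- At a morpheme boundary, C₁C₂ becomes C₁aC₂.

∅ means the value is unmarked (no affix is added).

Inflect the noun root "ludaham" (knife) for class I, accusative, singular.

ludahamapasu

noun class = class I: zero marking, form stays ludaham.
Attach number singular -ep → ludahamep.
Attach case accusative -su → ludahamepsu.
Apply vowel harmony: ludahamepsu → ludahamapsu.
Apply epenthesis: ludahamapsu → ludahamapasu.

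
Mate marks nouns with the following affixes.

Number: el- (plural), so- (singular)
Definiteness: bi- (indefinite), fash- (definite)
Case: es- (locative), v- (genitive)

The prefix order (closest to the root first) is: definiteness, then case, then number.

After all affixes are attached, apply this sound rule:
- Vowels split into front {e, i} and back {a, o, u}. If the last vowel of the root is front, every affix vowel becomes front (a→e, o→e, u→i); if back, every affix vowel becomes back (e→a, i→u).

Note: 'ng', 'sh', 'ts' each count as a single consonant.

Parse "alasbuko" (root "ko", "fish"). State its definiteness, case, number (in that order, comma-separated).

Segment: el-es-bi-ko.
definiteness: bi- → indefinite.
case: es- → locative.
number: el- → plural.

indefinite, locative, plural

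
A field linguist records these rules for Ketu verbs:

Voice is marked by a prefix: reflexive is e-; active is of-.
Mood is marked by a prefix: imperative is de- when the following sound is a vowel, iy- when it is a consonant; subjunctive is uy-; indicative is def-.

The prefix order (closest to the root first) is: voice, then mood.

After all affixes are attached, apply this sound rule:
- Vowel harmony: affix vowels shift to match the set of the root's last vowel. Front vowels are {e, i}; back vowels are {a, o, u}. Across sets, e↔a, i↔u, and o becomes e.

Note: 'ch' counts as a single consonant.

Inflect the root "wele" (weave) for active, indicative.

Attach voice active of- → ofwele.
Attach mood indicative def- → defofwele.
Apply vowel harmony: defofwele → defefwele.

defefwele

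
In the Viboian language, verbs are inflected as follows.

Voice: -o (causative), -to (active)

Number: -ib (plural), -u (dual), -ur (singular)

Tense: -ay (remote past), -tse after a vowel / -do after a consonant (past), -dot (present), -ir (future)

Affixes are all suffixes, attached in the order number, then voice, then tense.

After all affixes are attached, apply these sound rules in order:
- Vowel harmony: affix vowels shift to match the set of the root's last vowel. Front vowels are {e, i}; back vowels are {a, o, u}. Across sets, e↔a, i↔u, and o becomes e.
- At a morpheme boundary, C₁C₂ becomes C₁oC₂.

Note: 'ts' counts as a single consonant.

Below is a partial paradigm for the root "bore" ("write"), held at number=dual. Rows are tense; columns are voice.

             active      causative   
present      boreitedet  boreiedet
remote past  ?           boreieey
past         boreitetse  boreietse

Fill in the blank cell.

boreiteey

Attach number dual -u → boreu.
Attach voice active -to → boreuto.
Attach tense remote past -ay → boreutoay.
Apply vowel harmony: boreutoay → boreiteey.
Epenthesis: no change.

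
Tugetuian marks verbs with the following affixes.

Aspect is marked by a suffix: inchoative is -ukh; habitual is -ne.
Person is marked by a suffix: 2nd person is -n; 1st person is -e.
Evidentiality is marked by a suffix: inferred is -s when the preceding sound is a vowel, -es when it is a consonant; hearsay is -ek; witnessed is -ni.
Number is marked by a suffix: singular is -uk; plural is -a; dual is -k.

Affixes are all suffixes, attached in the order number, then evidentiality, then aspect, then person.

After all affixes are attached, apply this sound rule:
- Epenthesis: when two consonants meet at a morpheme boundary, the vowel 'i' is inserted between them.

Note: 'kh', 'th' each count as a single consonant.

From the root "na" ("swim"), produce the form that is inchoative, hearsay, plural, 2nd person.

naaekukhin

Attach number plural -a → naa.
Attach evidentiality hearsay -ek → naaek.
Attach aspect inchoative -ukh → naaekukh.
Attach person 2nd person -n → naaekukhn.
Apply epenthesis: naaekukhn → naaekukhin.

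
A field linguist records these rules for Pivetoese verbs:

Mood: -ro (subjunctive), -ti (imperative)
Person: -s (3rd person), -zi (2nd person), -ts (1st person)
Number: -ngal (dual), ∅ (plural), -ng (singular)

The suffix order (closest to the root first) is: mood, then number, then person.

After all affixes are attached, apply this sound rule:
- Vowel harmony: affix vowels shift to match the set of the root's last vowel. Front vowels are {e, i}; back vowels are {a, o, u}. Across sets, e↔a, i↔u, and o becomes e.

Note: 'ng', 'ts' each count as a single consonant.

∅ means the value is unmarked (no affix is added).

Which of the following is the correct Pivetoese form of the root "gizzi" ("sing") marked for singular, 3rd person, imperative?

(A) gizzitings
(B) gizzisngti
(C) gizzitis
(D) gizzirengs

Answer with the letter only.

Attach mood imperative -ti → gizziti.
Attach number singular -ng → gizziting.
Attach person 3rd person -s → gizzitings.
Vowel harmony: no change.
So the correct form is gizzitings, option (A).
(B) gizzisngti is wrong: it has the affixes in the wrong order.
(D) gizzirengs is wrong: it uses subjunctive instead of imperative for mood.
(C) gizzitis is wrong: it uses plural instead of singular for number.

A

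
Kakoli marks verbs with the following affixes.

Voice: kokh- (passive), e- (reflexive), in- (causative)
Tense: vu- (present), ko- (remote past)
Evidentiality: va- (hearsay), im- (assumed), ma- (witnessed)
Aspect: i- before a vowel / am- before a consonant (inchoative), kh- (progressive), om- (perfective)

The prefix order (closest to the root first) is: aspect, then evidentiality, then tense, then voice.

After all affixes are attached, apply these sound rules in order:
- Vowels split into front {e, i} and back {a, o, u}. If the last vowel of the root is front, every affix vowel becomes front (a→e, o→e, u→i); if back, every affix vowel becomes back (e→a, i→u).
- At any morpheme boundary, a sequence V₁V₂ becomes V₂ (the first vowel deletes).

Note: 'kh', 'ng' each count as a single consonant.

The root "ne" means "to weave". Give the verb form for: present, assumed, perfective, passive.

kekhvimemne

Attach aspect perfective om- → omne.
Attach evidentiality assumed im- → imomne.
Attach tense present vu- → vuimomne.
Attach voice passive kokh- → kokhvuimomne.
Apply vowel harmony: kokhvuimomne → kekhviimemne.
Apply vowel deletion: kekhviimemne → kekhvimemne.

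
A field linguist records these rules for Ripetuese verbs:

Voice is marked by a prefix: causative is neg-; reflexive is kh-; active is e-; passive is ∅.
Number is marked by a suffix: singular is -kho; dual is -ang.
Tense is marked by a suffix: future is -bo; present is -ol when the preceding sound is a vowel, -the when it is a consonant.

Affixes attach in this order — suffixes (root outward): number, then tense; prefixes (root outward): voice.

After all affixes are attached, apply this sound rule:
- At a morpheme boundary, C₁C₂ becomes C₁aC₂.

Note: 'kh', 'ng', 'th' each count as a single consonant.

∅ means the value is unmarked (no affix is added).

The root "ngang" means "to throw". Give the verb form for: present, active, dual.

Attach number dual -ang → ngangang.
Attach voice active e- → engangang.
Attach tense present -the (after consonant 'ng') → engangangthe.
Apply epenthesis: engangangthe → engangangathe.

engangangathe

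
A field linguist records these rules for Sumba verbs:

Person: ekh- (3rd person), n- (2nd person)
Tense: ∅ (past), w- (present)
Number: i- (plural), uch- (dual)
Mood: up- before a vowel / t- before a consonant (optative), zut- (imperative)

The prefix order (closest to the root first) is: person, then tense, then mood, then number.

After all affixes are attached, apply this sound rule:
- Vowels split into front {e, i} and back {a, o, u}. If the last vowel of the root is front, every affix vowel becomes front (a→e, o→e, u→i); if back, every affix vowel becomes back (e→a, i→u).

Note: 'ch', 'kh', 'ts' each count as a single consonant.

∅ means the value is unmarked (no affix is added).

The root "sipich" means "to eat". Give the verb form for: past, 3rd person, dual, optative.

ichipekhsipich

Attach person 3rd person ekh- → ekhsipich.
tense = past: zero marking, form stays ekhsipich.
Attach mood optative up- (before vowel 'e') → upekhsipich.
Attach number dual uch- → uchupekhsipich.
Apply vowel harmony: uchupekhsipich → ichipekhsipich.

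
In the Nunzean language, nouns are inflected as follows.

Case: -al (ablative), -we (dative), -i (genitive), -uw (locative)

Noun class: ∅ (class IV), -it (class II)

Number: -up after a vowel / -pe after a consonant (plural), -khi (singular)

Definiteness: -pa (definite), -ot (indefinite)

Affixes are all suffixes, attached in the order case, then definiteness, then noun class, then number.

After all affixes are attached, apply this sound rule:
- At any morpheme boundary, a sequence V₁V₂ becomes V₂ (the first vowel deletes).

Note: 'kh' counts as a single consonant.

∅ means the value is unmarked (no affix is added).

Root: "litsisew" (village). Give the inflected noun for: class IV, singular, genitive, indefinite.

litsisewotkhi

Attach case genitive -i → litsisewi.
Attach definiteness indefinite -ot → litsisewiot.
noun class = class IV: zero marking, form stays litsisewiot.
Attach number singular -khi → litsisewiotkhi.
Apply vowel deletion: litsisewiotkhi → litsisewotkhi.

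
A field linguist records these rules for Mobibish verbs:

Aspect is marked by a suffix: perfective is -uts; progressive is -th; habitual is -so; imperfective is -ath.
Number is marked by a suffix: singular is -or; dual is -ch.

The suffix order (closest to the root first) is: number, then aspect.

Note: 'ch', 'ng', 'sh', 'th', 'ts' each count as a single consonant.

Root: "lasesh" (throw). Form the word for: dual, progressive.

laseshchth

Attach number dual -ch → laseshch.
Attach aspect progressive -th → laseshchth.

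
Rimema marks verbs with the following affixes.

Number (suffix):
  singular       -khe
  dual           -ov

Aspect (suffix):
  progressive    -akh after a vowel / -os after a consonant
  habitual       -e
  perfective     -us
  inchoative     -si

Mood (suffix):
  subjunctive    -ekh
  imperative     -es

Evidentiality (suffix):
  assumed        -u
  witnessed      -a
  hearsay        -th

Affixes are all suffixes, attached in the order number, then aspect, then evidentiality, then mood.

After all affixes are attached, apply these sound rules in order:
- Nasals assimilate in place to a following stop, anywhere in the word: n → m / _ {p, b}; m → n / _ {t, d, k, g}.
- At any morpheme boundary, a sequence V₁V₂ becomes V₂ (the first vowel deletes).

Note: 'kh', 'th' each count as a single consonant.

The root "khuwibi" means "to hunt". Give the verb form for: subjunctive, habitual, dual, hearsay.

Attach number dual -ov → khuwibiov.
Attach aspect habitual -e → khuwibiove.
Attach evidentiality hearsay -th → khuwibioveth.
Attach mood subjunctive -ekh → khuwibiovethekh.
Nasal assimilation: no change.
Apply vowel deletion: khuwibiovethekh → khuwibovethekh.

khuwibovethekh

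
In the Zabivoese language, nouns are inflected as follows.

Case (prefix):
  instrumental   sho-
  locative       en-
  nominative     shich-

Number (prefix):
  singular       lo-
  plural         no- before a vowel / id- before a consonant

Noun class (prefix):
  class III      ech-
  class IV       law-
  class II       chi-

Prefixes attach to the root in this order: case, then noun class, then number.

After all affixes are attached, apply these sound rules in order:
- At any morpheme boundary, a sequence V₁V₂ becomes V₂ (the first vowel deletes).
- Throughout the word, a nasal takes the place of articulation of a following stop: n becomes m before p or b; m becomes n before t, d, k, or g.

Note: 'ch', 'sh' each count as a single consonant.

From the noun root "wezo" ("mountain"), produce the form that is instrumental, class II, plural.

idchishowezo

Attach case instrumental sho- → showezo.
Attach noun class class II chi- → chishowezo.
Attach number plural id- (before consonant 'ch') → idchishowezo.
Vowel deletion: no change.
Nasal assimilation: no change.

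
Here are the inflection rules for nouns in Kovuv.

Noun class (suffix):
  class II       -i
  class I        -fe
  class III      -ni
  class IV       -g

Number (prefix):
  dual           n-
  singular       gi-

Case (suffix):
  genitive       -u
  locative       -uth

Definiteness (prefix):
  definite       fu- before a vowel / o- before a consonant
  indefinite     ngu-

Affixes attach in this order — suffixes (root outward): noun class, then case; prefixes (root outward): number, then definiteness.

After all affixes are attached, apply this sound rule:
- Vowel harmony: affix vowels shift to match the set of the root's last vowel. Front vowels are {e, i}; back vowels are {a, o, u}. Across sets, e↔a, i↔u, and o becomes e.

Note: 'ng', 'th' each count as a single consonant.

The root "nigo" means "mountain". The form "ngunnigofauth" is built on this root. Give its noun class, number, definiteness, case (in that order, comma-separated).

class I, dual, indefinite, locative

Segment: ngu-n-nigo-fe-uth.
noun class: -fe → class I.
number: n- → dual.
definiteness: ngu- → indefinite.
case: -uth → locative.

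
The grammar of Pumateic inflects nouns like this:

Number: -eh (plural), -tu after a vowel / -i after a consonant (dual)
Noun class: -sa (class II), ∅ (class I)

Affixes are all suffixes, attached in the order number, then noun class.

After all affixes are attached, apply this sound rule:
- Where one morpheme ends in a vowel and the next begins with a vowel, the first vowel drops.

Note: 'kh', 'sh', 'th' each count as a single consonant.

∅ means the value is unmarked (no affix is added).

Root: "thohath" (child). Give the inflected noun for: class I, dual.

thohathi

Attach number dual -i (after consonant 'th') → thohathi.
noun class = class I: zero marking, form stays thohathi.
Vowel deletion: no change.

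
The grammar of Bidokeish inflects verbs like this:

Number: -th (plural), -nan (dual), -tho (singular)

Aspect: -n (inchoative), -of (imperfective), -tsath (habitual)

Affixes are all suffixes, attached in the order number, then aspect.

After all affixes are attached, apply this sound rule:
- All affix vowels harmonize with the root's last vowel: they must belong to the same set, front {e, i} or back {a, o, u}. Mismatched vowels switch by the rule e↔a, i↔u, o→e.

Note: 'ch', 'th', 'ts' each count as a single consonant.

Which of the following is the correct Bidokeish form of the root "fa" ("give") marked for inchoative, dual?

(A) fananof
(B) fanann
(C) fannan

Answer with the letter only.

Attach number dual -nan → fanan.
Attach aspect inchoative -n → fanann.
Vowel harmony: no change.
So the correct form is fanann, option (B).
(C) fannan is wrong: it has the affixes in the wrong order.
(A) fananof is wrong: it uses imperfective instead of inchoative for aspect.

B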